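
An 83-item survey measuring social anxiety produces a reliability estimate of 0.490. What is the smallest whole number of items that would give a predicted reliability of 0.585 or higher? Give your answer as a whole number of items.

122

Rearranging the Spearman-Brown formula for n,
n = r_target (1 − r_old) / [ r_old (1 − r_target) ]
n = 0.585 × (1 − 0.490) / [ 0.490 × (1 − 0.585) ]
n = 0.298350 / 0.203350 ≈ 1.4672
Items needed = n × 83 = 1.4672 × 83 ≈ 121.78 → round up to 122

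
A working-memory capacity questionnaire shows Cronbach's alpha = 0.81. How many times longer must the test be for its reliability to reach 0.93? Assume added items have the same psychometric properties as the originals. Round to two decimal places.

3.12

n = 0.93(1 − 0.81) / [0.81(1 − 0.93)]
n = 0.1767 / 0.0567 ≈ 3.1164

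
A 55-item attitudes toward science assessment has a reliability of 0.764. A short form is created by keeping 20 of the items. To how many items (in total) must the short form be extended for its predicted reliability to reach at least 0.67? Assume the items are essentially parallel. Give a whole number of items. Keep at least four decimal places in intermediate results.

First, r for the 20-item form: n = 20/55 = 0.3636, so r_20 = 0.3636·0.764/(1 + (0.3636 − 1)·0.764) = 0.5407
Length factor from the short form to reach 0.67: n' = 0.67(1 − 0.5407) / [0.5407(1 − 0.67)] ≈ 1.7246
Total items = 1.7246 × 20 = 34.49, rounded up to 35.

35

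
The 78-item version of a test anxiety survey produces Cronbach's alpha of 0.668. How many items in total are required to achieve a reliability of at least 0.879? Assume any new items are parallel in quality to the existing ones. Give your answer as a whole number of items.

282

Rearranging the Spearman-Brown formula for n,
n = r_target (1 − r_old) / [ r_old (1 − r_target) ]
n = [0.879 × 0.332] / [0.668 × 0.121]
  = 0.291828 / 0.080828 = 3.6105
Items needed = n × 78 = 3.6105 × 78 ≈ 281.62 → round up to 282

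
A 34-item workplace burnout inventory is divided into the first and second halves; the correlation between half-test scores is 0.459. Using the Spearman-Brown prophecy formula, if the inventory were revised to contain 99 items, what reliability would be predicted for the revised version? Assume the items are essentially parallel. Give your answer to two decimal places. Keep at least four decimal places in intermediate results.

0.83

Spearman-Brown correction (n = 2): r_full = 2·0.459/(1 + 0.459) = 0.6292
Then adjust to 99 items: n = 99/34 = 2.9118
r_new = n·r_full / (1 + (n − 1)·r_full) = 1.8321 / 2.2029 ≈ 0.8317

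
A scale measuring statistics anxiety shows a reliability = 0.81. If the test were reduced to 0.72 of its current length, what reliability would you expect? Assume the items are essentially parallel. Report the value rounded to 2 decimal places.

r_new = 0.72·0.81 / [1 + (0.72 − 1)·0.81]
     = 0.5832 / 0.7732 = 0.7543

0.75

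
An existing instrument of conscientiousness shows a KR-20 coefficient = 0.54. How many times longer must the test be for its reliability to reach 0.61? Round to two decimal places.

1.33

n = [0.61 × 0.46] / [0.54 × 0.39]
n = 0.2806 / 0.2106 ≈ 1.3324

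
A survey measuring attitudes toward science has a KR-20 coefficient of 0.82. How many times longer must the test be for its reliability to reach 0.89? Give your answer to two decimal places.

Rearranging the Spearman-Brown formula for n,
n = r_target (1 − r_old) / [ r_old (1 − r_target) ]
n = [0.89 × 0.18] / [0.82 × 0.11]
n = 0.1602 / 0.0902 ≈ 1.7761

1.78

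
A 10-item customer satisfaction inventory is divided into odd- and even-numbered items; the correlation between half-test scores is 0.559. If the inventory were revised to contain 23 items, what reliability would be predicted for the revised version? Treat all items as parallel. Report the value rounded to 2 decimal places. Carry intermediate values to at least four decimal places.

0.85

First correct the split-half correlation to full-test reliability: r_full = 2 × 0.559 / (1 + 0.559) ≈ 0.7171
Then adjust to 23 items: n = 23/10 = 2.3000
r_new = n·r_full / (1 + (n − 1)·r_full) = 1.6493 / 1.9322 ≈ 0.8536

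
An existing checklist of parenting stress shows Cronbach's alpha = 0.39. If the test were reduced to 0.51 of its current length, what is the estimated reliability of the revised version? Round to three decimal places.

Apply the Spearman-Brown prophecy formula, r' = nr / [1 + (n − 1)r]:
r_new = 0.51·0.39 / [1 + (0.51 − 1)·0.39]
r_new = 0.1989 / 0.8089 ≈ 0.2459

0.246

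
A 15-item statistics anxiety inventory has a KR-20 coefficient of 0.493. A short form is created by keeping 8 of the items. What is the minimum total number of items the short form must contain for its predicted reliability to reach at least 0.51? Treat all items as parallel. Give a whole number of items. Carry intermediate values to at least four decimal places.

First, r for the 8-item form: n = 8/15 = 0.5333, so r_8 = 0.5333·0.493/(1 + (0.5333 − 1)·0.493) = 0.3415
Length factor from the short form to reach 0.51: n' = 0.51(1 − 0.3415) / [0.3415(1 − 0.51)] ≈ 2.0070
Items = 2.0070 × 8 ≈ 16.06 → 17

17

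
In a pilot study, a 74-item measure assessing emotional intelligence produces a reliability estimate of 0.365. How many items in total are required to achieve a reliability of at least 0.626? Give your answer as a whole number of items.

Rearranging the Spearman-Brown formula for n,
n = r_target (1 − r_old) / [ r_old (1 − r_target) ]
n = 0.626(1 − 0.365) / [0.365(1 − 0.626)]
n = 0.397510 / 0.136510 ≈ 2.9119
2.9119 × 74 = 215.48 → 216 items

216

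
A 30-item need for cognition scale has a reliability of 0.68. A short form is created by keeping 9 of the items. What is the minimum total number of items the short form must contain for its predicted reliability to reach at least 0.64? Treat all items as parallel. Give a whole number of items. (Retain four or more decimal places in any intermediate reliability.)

26

First, r for the 9-item form: n = 9/30 = 0.3000, so r_9 = 0.3000·0.68/(1 + (0.3000 − 1)·0.68) = 0.3893
Length factor from the short form to reach 0.64: n' = 0.64(1 − 0.3893) / [0.3893(1 − 0.64)] ≈ 2.7888
Items = 2.7888 × 9 ≈ 25.10 → 26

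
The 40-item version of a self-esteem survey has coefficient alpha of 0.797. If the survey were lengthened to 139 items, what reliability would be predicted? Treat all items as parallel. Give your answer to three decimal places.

The new length is 139/40 = 3.475 times the old.
By Spearman-Brown, r_new = n r / (1 + (n − 1) r).
r_new = 3.475·0.797 / [1 + (3.475 − 1)·0.797]
r_new = 2.7696 / 2.9726 ≈ 0.9317

0.932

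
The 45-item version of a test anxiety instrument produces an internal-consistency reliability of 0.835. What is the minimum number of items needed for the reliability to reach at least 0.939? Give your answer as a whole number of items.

n = 0.939(1 − 0.835) / [0.835(1 − 0.939)]
n = 0.154935 / 0.050935 ≈ 3.0418
So the test needs 3.0418 × 45 ≈ 136.88 items; rounding up, 137.

137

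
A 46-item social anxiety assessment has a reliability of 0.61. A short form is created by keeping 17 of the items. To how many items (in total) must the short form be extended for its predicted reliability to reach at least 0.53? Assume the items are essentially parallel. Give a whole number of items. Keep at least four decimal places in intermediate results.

34

Short-form reliability: n = 17/46 = 0.3696; r_17 = n·r/(1+(n−1)r) ≈ 0.3663
Then solve for n' with r_old = 0.3663, r_target = 0.53: n' = 0.53(1 − 0.3663)/[0.3663(1 − 0.53)] = 1.9509
Items = 1.9509 × 17 ≈ 33.17 → 34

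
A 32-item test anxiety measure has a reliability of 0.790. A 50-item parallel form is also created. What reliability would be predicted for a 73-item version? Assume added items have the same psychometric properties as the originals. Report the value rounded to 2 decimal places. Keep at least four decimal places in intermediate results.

The 50-item form is not needed; work directly from the 32-item form with n = 73/32 = 2.2812.
r_{73} = n·r / (1 + (n − 1)·r) = 1.8021 / 2.0121 ≈ 0.8956

0.90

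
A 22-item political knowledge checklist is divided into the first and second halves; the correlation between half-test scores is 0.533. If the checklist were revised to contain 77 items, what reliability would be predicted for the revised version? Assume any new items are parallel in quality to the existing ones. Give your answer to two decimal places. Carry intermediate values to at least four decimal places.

0.89

Full-test reliability from the split-half r: r_full = 2(0.533)/(1 + 0.533) = 0.6954
Length factor from 22 to 77 items: n = 77/22 = 3.5000
r_new = n·r_full / (1 + (n − 1)·r_full) = 2.4339 / 2.7385 ≈ 0.8888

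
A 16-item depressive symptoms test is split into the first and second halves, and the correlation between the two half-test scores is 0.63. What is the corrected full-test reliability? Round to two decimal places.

The full test is twice the length of either half (n = 2).
r_full = 2r_hh / (1 + r_hh) = 2 × 0.63 / (1 + 0.63)
       = 1.2600 / 1.6300 = 0.7730

0.77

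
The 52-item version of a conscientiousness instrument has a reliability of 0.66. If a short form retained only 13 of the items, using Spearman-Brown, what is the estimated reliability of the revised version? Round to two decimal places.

0.33

The new length is 13/52 = 0.25 times the old.
r_new = 0.25·0.66 / [1 + (0.25 − 1)·0.66]
r_new = 0.1650 / 0.5050 ≈ 0.3267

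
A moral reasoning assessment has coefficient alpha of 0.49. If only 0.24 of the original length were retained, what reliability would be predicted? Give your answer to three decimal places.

Spearman-Brown: r_new = n·r / (1 + (n − 1)·r)
r_new = 0.24·0.49 / [1 + (0.24 − 1)·0.49]
r_new = 0.1176 / 0.6276 ≈ 0.1874

0.187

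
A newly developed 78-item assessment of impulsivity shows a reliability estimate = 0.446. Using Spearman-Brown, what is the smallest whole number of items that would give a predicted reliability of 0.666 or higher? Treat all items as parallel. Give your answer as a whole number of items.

n = 0.666(1 − 0.446) / [0.446(1 − 0.666)]
n = 0.368964 / 0.148964 ≈ 2.4769
Items needed = n × 78 = 2.4769 × 78 ≈ 193.20 → round up to 194

194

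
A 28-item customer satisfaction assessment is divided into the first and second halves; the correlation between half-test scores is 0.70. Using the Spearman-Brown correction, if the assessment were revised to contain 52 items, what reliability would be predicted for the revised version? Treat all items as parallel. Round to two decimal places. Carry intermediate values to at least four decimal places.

0.90

Full-test reliability from the split-half r: r_full = 2(0.70)/(1 + 0.70) = 0.8235
Then adjust to 52 items: n = 52/28 = 1.8571
r_new = n·r_full / (1 + (n − 1)·r_full) = 1.5293 / 1.7058 ≈ 0.8965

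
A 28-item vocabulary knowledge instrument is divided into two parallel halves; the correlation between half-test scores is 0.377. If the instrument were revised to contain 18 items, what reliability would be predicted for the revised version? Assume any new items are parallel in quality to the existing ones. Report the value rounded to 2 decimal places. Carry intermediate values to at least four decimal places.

0.44

Spearman-Brown correction (n = 2): r_full = 2·0.377/(1 + 0.377) = 0.5476
Then adjust to 18 items: n = 18/28 = 0.6429
r_new = n·r_full / (1 + (n − 1)·r_full) = 0.3521 / 0.8045 ≈ 0.4377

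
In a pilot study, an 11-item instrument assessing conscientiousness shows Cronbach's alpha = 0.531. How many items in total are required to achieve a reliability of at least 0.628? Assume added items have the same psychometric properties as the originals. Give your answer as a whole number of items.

Rearranging the Spearman-Brown formula for n,
n = r*(1 − r) / [ r (1 − r*) ]
n = 0.628(1 − 0.531) / [0.531(1 − 0.628)]
  = 0.294532 / 0.197532 = 1.4911
1.4911 × 11 = 16.40 → 17 items

17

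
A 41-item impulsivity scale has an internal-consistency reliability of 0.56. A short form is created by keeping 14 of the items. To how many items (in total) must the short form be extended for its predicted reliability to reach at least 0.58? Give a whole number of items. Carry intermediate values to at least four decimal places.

Short-form reliability: n = 14/41 = 0.3415; r_14 = n·r/(1+(n−1)r) ≈ 0.3030
Then solve for n' with r_old = 0.3030, r_target = 0.58: n' = 0.58(1 − 0.3030)/[0.3030(1 − 0.58)] = 3.1766
Total items = 3.1766 × 14 = 44.47, rounded up to 45.

45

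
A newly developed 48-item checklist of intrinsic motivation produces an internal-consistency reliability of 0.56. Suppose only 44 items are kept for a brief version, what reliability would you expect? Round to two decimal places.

0.54

Length ratio n = 44/48 = 0.9167
r_new = (0.9167 × 0.56) / (1 + (0.9167 − 1) × 0.56)
r_new = 0.5134 / 0.9534 ≈ 0.5385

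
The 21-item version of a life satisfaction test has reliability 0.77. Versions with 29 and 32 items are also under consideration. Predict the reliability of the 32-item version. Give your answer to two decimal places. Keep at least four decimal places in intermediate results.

The 29-item form is not needed; work directly from the 21-item form with n = 32/21 = 1.5238.
r_{32} = n·r / (1 + (n − 1)·r) = 1.1733 / 1.4033 ≈ 0.8361

0.84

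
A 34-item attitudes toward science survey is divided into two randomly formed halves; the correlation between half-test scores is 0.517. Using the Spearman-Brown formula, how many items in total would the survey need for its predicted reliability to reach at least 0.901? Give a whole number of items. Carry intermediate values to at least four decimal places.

145

r_full = 2(0.517)/(1 + 0.517) = 0.6816
Solve Spearman-Brown for n: n = 0.901(1 − 0.6816) / [0.6816(1 − 0.901)] = 4.2514
Items = 4.2514 × 34 ≈ 144.55 → 145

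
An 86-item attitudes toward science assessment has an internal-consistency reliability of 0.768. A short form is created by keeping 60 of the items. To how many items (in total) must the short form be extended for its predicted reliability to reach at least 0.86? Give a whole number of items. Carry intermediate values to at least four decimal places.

Short-form reliability: n = 60/86 = 0.6977; r_60 = n·r/(1+(n−1)r) ≈ 0.6979
Then solve for n' with r_old = 0.6979, r_target = 0.86: n' = 0.86(1 − 0.6979)/[0.6979(1 − 0.86)] = 2.6591
Items = 2.6591 × 60 ≈ 159.55 → 160

160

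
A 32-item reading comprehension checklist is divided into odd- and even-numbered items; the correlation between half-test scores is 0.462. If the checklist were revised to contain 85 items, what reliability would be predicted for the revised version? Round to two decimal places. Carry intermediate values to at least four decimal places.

0.82

Spearman-Brown correction (n = 2): r_full = 2·0.462/(1 + 0.462) = 0.6320
Then adjust to 85 items: n = 85/32 = 2.6562
r_new = n·r_full / (1 + (n − 1)·r_full) = 1.6787 / 2.0467 ≈ 0.8202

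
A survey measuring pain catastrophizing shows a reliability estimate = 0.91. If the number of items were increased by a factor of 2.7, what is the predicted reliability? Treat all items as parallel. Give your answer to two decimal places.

0.96

r_new = 2.7·0.91 / [1 + (2.7 − 1)·0.91]
     = 2.4570 / 2.5470 = 0.9647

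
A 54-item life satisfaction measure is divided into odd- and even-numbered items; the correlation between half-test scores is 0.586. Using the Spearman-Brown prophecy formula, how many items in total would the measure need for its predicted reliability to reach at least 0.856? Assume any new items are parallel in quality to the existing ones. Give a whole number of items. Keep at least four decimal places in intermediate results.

Corrected full-test reliability: r_full = 2 × 0.586 / (1 + 0.586) ≈ 0.7390
n = r_tgt(1 − r_full) / [r_full(1 − r_tgt)] = 0.856 × 0.2610 / (0.7390 × 0.144) ≈ 2.0995
Items = 2.0995 × 54 ≈ 113.37 → 114

114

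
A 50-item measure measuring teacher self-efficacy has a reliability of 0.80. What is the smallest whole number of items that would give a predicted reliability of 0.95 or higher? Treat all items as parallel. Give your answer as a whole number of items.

Rearranging the Spearman-Brown formula for n,
n = r*(1 − r) / [ r (1 − r*) ]
n = [0.95 × 0.20] / [0.80 × 0.05]
n = 0.1900 / 0.0400 ≈ 4.7500
So the test needs 4.7500 × 50 ≈ 237.50 items; rounding up, 238.

238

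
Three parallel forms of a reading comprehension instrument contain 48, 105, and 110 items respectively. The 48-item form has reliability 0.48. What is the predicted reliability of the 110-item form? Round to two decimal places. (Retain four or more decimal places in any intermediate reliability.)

0.68

Only the ratio of lengths matters: n = 110/48 = 2.2917
r_{110} = n·r / (1 + (n − 1)·r) = 1.1000 / 1.6200 ≈ 0.6790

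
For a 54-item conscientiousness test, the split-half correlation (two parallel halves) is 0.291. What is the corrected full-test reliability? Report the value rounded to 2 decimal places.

Each half is half the length of the full test, so the full test is n = 2 times a half.
r_full = 2r_hh / (1 + r_hh) = 2 × 0.291 / (1 + 0.291)
r_full = 0.5820 / 1.2910 ≈ 0.4508

0.45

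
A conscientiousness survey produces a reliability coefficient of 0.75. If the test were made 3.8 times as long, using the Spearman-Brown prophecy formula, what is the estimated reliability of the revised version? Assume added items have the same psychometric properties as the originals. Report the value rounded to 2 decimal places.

0.92

r_new = 3.8·0.75 / [1 + (3.8 − 1)·0.75]
     = 2.8500 / 3.1000 = 0.9194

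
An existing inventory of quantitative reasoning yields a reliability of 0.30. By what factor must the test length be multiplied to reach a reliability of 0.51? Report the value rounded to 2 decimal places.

Invert Spearman-Brown to solve for n:
n = r*(1 − r) / [ r (1 − r*) ]
n = [0.51 × 0.70] / [0.30 × 0.49]
  = 0.3570 / 0.1470 = 2.4286

2.43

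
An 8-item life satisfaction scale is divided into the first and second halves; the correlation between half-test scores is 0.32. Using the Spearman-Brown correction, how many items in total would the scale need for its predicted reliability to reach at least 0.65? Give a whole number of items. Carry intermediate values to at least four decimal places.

16

Corrected full-test reliability: r_full = 2 × 0.32 / (1 + 0.32) ≈ 0.4848
n = r_tgt(1 − r_full) / [r_full(1 − r_tgt)] = 0.65 × 0.5152 / (0.4848 × 0.35) ≈ 1.9736
Items = 1.9736 × 8 ≈ 15.79 → 16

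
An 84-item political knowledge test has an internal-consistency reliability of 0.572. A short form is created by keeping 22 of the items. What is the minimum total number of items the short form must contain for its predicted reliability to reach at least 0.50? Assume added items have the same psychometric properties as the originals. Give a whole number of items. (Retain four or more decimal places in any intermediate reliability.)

Short-form reliability: n = 22/84 = 0.2619; r_22 = n·r/(1+(n−1)r) ≈ 0.2593
Then solve for n' with r_old = 0.2593, r_target = 0.50: n' = 0.50(1 − 0.2593)/[0.2593(1 − 0.50)] = 2.8565
Total items = 2.8565 × 22 = 62.84, rounded up to 63.

63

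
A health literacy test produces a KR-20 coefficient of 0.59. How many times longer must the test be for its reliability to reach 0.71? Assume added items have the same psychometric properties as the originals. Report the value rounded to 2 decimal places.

1.70

n = 0.71 × (1 − 0.59) / [ 0.59 × (1 − 0.71) ]
n = 0.2911 / 0.1711 ≈ 1.7013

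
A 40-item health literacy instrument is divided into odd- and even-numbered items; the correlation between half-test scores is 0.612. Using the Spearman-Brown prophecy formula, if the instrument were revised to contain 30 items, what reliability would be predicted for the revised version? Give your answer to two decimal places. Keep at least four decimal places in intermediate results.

First correct the split-half correlation to full-test reliability: r_full = 2 × 0.612 / (1 + 0.612) ≈ 0.7593
Length factor from 40 to 30 items: n = 30/40 = 0.7500
r_new = n·r_full / (1 + (n − 1)·r_full) = 0.5695 / 0.8102 ≈ 0.7029

0.70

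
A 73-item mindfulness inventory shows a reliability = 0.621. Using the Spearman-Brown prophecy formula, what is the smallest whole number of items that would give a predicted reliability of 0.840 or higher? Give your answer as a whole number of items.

234

Rearranging the Spearman-Brown formula for n,
n = r_target (1 − r_old) / [ r_old (1 − r_target) ]
n = [0.840 × 0.379] / [0.621 × 0.160]
n = 0.318360 / 0.099360 ≈ 3.2041
So the test needs 3.2041 × 73 ≈ 233.90 items; rounding up, 234.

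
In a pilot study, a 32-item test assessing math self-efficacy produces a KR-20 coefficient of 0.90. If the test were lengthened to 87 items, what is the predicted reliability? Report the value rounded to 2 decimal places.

Length ratio n = 87/32 = 2.7188
By Spearman-Brown, r_new = n r / (1 + (n − 1) r).
r_new = 2.7188·0.90 / [1 + (2.7188 − 1)·0.90]
r_new = 2.4469 / 2.5469 ≈ 0.9607

0.96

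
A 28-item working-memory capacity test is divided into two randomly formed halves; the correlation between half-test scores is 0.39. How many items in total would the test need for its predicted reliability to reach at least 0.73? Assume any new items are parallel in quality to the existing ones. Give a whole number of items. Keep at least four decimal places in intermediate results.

r_full = 2(0.39)/(1 + 0.39) = 0.5612
Solve Spearman-Brown for n: n = 0.73(1 − 0.5612) / [0.5612(1 − 0.73)] = 2.1140
Required items = 2.1140 × 28 = 59.19, so 60 items.

60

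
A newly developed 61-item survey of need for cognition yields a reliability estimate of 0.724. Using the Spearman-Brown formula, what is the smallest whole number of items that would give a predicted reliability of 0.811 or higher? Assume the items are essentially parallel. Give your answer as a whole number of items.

n = 0.811(1 − 0.724) / [0.724(1 − 0.811)]
  = 0.223836 / 0.136836 = 1.6358
So the test needs 1.6358 × 61 ≈ 99.78 items; rounding up, 100.

100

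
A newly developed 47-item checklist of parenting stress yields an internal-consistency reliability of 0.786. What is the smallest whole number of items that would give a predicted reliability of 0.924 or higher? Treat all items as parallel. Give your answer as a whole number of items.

156

Rearranging the Spearman-Brown formula for n,
n = r*(1 − r) / [ r (1 − r*) ]
n = [0.924 × 0.214] / [0.786 × 0.076]
n = 0.197736 / 0.059736 ≈ 3.3102
Items needed = n × 47 = 3.3102 × 47 ≈ 155.58 → round up to 156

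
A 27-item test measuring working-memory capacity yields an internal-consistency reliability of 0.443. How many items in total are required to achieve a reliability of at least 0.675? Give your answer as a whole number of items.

71

Rearranging the Spearman-Brown formula for n,
n = r*(1 − r) / [ r (1 − r*) ]
n = 0.675 × (1 − 0.443) / [ 0.443 × (1 − 0.675) ]
  = 0.375975 / 0.143975 = 2.6114
So the test needs 2.6114 × 27 ≈ 70.51 items; rounding up, 71.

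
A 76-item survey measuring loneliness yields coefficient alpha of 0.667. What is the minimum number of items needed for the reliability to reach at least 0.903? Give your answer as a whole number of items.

Rearranging the Spearman-Brown formula for n,
n = r_target (1 − r_old) / [ r_old (1 − r_target) ]
n = 0.903 × (1 − 0.667) / [ 0.667 × (1 − 0.903) ]
n = 0.300699 / 0.064699 ≈ 4.6477
4.6477 × 76 = 353.23 → 354 items

354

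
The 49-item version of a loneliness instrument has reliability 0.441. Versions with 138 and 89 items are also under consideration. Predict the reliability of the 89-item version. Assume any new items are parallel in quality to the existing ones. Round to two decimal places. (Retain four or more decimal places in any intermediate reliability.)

Only the ratio of lengths matters: n = 89/49 = 1.8163
r_{89} = n·r / (1 + (n − 1)·r) = 0.8010 / 1.3600 ≈ 0.5890

0.59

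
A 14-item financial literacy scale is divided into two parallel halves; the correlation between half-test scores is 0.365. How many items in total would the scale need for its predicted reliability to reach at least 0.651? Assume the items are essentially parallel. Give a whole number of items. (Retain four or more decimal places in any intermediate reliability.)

23

r_full = 2(0.365)/(1 + 0.365) = 0.5348
n = r_tgt(1 − r_full) / [r_full(1 − r_tgt)] = 0.651 × 0.4652 / (0.5348 × 0.349) ≈ 1.6226
Required items = 1.6226 × 14 = 22.72, so 23 items.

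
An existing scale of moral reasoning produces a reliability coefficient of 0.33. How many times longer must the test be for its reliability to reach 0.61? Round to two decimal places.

3.18

n = 0.61(1 − 0.33) / [0.33(1 − 0.61)]
  = 0.4087 / 0.1287 = 3.1756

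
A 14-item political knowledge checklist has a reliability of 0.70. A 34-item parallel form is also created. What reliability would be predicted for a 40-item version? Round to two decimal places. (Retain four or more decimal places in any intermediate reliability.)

The 34-item form is not needed; work directly from the 14-item form with n = 40/14 = 2.8571.
r_{40} = n·r / (1 + (n − 1)·r) = 2.0000 / 2.3000 ≈ 0.8696

0.87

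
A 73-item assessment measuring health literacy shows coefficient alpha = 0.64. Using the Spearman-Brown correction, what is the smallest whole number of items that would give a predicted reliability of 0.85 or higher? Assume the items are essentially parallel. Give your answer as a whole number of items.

233

Spearman-Brown solved for the length factor n:
n = r_target (1 − r_old) / [ r_old (1 − r_target) ]
n = 0.85 × (1 − 0.64) / [ 0.64 × (1 − 0.85) ]
  = 0.3060 / 0.0960 = 3.1875
3.1875 × 73 = 232.69 → 233 items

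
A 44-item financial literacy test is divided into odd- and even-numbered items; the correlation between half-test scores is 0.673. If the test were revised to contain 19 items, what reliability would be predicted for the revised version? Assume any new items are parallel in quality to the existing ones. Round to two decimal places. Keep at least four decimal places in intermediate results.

Spearman-Brown correction (n = 2): r_full = 2·0.673/(1 + 0.673) = 0.8045
Length factor from 44 to 19 items: n = 19/44 = 0.4318
r_new = n·r_full / (1 + (n − 1)·r_full) = 0.3474 / 0.5429 ≈ 0.6399

0.64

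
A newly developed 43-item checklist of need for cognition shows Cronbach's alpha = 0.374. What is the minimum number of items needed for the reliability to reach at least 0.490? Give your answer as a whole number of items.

70

Invert Spearman-Brown to solve for n:
n = r*(1 − r) / [ r (1 − r*) ]
n = 0.490(1 − 0.374) / [0.374(1 − 0.490)]
  = 0.306740 / 0.190740 = 1.6082
1.6082 × 43 = 69.15 → 70 items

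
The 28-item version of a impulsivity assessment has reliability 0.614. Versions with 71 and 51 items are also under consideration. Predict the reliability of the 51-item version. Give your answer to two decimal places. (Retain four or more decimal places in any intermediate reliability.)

0.74

The 71-item form is not needed; work directly from the 28-item form with n = 51/28 = 1.8214.
r_{51} = n·r / (1 + (n − 1)·r) = 1.1183 / 1.5043 ≈ 0.7434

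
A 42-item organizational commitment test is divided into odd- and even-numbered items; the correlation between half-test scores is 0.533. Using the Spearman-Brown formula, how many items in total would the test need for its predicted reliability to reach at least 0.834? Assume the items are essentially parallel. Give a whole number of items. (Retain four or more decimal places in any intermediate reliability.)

Corrected full-test reliability: r_full = 2 × 0.533 / (1 + 0.533) ≈ 0.6954
Solve Spearman-Brown for n: n = 0.834(1 − 0.6954) / [0.6954(1 − 0.834)] = 2.2007
Required items = 2.2007 × 42 = 92.43, so 93 items.

93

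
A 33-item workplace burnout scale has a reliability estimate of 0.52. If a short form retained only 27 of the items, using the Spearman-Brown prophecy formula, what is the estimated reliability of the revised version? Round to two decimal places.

The new length is 27/33 = 0.8182 times the old.
Apply the Spearman-Brown prophecy formula, r' = nr / [1 + (n − 1)r]:
r_new = 0.8182·0.52 / [1 + (0.8182 − 1)·0.52]
r_new = 0.4255 / 0.9055 ≈ 0.4699

0.47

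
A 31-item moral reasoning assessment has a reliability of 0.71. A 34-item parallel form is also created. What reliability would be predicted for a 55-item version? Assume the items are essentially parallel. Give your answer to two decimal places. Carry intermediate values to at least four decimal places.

The 34-item form is not needed; work directly from the 31-item form with n = 55/31 = 1.7742.
r_{55} = n·r / (1 + (n − 1)·r) = 1.2597 / 1.5497 ≈ 0.8129

0.81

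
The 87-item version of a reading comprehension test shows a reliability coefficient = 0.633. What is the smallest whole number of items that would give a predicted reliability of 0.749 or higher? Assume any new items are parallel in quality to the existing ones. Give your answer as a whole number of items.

151

n = 0.749(1 − 0.633) / [0.633(1 − 0.749)]
  = 0.274883 / 0.158883 = 1.7301
Items needed = n × 87 = 1.7301 × 87 ≈ 150.52 → round up to 151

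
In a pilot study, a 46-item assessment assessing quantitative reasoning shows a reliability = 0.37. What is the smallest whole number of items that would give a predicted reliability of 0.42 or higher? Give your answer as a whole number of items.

Spearman-Brown solved for the length factor n:
n = r*(1 − r) / [ r (1 − r*) ]
n = 0.42(1 − 0.37) / [0.37(1 − 0.42)]
n = 0.2646 / 0.2146 ≈ 1.2330
So the test needs 1.2330 × 46 ≈ 56.72 items; rounding up, 57.

57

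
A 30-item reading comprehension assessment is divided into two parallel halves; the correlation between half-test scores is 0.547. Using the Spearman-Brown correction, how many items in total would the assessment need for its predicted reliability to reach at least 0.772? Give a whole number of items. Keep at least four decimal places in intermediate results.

43

Corrected full-test reliability: r_full = 2 × 0.547 / (1 + 0.547) ≈ 0.7072
Solve Spearman-Brown for n: n = 0.772(1 − 0.7072) / [0.7072(1 − 0.772)] = 1.4019
Required items = 1.4019 × 30 = 42.06, so 43 items.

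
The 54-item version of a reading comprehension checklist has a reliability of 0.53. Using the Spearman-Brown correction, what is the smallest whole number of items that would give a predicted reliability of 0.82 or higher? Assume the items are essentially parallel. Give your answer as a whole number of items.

219

Invert Spearman-Brown to solve for n:
n = r*(1 − r) / [ r (1 − r*) ]
n = [0.82 × 0.47] / [0.53 × 0.18]
  = 0.3854 / 0.0954 = 4.0398
So the test needs 4.0398 × 54 ≈ 218.15 items; rounding up, 219.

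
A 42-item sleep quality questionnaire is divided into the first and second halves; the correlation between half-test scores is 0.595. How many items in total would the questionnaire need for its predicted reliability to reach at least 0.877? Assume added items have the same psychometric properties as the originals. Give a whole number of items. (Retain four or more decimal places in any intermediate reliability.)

r_full = 2(0.595)/(1 + 0.595) = 0.7461
Solve Spearman-Brown for n: n = 0.877(1 − 0.7461) / [0.7461(1 − 0.877)] = 2.4264
Items = 2.4264 × 42 ≈ 101.91 → 102

102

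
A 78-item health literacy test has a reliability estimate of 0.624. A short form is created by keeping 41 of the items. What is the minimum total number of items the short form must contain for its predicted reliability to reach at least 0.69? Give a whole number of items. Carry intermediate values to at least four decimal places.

Short-form reliability: n = 41/78 = 0.5256; r_41 = n·r/(1+(n−1)r) ≈ 0.4659
Length factor from the short form to reach 0.69: n' = 0.69(1 − 0.4659) / [0.4659(1 − 0.69)] ≈ 2.5516
Items = 2.5516 × 41 ≈ 104.62 → 105

105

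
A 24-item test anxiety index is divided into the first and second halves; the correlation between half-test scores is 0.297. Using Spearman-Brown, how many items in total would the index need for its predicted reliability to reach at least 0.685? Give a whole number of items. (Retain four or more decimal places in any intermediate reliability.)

r_full = 2(0.297)/(1 + 0.297) = 0.4580
Solve Spearman-Brown for n: n = 0.685(1 − 0.4580) / [0.4580(1 − 0.685)] = 2.5734
Items = 2.5734 × 24 ≈ 61.76 → 62

62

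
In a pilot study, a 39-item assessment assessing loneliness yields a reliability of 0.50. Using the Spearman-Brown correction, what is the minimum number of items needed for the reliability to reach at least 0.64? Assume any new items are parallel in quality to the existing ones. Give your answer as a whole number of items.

Spearman-Brown solved for the length factor n:
n = r*(1 − r) / [ r (1 − r*) ]
n = 0.64 × (1 − 0.50) / [ 0.50 × (1 − 0.64) ]
n = 0.3200 / 0.1800 ≈ 1.7778
1.7778 × 39 = 69.33 → 70 items

70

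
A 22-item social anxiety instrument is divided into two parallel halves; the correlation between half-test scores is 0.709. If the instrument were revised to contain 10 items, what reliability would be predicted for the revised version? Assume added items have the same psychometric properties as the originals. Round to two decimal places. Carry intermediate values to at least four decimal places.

0.69

First correct the split-half correlation to full-test reliability: r_full = 2 × 0.709 / (1 + 0.709) ≈ 0.8297
Length factor from 22 to 10 items: n = 10/22 = 0.4545
r_new = n·r_full / (1 + (n − 1)·r_full) = 0.3771 / 0.5474 ≈ 0.6889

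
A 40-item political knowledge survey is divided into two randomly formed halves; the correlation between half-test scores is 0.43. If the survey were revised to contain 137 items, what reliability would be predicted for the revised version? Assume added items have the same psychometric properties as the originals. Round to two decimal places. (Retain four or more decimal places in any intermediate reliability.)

0.84

Spearman-Brown correction (n = 2): r_full = 2·0.43/(1 + 0.43) = 0.6014
Then adjust to 137 items: n = 137/40 = 3.4250
r_new = n·r_full / (1 + (n − 1)·r_full) = 2.0598 / 2.4584 ≈ 0.8379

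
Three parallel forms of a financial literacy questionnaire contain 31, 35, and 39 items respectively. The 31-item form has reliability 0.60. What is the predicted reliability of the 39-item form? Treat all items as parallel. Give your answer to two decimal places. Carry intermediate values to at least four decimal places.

0.65

The 35-item form is not needed; work directly from the 31-item form with n = 39/31 = 1.2581.
r_{39} = n·r / (1 + (n − 1)·r) = 0.7549 / 1.1549 ≈ 0.6536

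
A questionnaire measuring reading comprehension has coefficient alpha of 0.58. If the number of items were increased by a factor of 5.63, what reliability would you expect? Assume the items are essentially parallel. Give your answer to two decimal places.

By Spearman-Brown, r_new = n r / (1 + (n − 1) r).
r_new = 5.63·0.58 / [1 + (5.63 − 1)·0.58]
     = 3.2654 / 3.6854 = 0.8860

0.89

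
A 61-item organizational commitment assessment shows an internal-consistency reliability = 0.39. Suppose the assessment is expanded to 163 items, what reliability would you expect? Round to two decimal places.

0.63

The new length is 163/61 = 2.6721 times the old.
r_new = 2.6721·0.39 / [1 + (2.6721 − 1)·0.39]
     = 1.0421 / 1.6521 = 0.6308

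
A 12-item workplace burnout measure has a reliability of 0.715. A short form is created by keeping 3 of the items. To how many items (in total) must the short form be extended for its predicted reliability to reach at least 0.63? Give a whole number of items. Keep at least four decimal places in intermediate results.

9

Short-form reliability: n = 3/12 = 0.2500; r_3 = n·r/(1+(n−1)r) ≈ 0.3854
Length factor from the short form to reach 0.63: n' = 0.63(1 − 0.3854) / [0.3854(1 − 0.63)] ≈ 2.7153
Items = 2.7153 × 3 ≈ 8.15 → 9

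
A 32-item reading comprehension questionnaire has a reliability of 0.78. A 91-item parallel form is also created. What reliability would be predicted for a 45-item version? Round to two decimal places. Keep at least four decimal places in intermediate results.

Only the ratio of lengths matters: n = 45/32 = 1.4062
r_{45} = n·r / (1 + (n − 1)·r) = 1.0968 / 1.3168 ≈ 0.8329

0.83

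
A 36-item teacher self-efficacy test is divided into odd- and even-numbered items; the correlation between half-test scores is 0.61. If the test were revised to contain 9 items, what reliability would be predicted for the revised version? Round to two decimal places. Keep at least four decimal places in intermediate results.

0.44

Full-test reliability from the split-half r: r_full = 2(0.61)/(1 + 0.61) = 0.7578
Length factor from 36 to 9 items: n = 9/36 = 0.2500
r_new = n·r_full / (1 + (n − 1)·r_full) = 0.1895 / 0.4316 ≈ 0.4391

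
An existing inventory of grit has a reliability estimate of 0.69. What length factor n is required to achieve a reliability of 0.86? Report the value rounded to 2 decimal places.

2.76

n = [0.86 × 0.31] / [0.69 × 0.14]
n = 0.2666 / 0.0966 ≈ 2.7598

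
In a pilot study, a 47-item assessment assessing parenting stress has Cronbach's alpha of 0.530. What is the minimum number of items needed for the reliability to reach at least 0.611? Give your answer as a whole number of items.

66

Rearranging the Spearman-Brown formula for n,
n = r*(1 − r) / [ r (1 − r*) ]
n = [0.611 × 0.470] / [0.530 × 0.389]
  = 0.287170 / 0.206170 = 1.3929
1.3929 × 47 = 65.47 → 66 items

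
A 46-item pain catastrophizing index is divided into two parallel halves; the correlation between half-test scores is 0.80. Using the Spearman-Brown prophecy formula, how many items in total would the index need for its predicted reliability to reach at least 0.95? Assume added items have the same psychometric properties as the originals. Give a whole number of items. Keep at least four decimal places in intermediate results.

Corrected full-test reliability: r_full = 2 × 0.80 / (1 + 0.80) ≈ 0.8889
Solve Spearman-Brown for n: n = 0.95(1 − 0.8889) / [0.8889(1 − 0.95)] = 2.3747
Required items = 2.3747 × 46 = 109.24, so 110 items.

110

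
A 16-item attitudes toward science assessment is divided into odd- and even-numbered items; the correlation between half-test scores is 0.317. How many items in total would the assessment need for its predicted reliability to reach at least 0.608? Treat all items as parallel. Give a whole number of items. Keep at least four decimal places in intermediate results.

r_full = 2(0.317)/(1 + 0.317) = 0.4814
Solve Spearman-Brown for n: n = 0.608(1 − 0.4814) / [0.4814(1 − 0.608)] = 1.6709
Required items = 1.6709 × 16 = 26.73, so 27 items.

27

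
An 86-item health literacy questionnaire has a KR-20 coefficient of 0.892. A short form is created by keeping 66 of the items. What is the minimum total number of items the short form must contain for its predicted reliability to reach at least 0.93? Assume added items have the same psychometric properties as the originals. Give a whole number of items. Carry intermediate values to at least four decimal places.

139

Short-form reliability: n = 66/86 = 0.7674; r_66 = n·r/(1+(n−1)r) ≈ 0.8637
Then solve for n' with r_old = 0.8637, r_target = 0.93: n' = 0.93(1 − 0.8637)/[0.8637(1 − 0.93)] = 2.0966
Items = 2.0966 × 66 ≈ 138.38 → 139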